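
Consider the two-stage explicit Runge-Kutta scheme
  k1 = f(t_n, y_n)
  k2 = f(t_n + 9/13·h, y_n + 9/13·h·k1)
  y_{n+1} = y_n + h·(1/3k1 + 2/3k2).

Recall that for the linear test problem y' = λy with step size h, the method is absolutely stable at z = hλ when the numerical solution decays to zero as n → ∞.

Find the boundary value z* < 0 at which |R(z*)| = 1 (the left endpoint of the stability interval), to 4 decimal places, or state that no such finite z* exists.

Set f=λy, z=hλ:
  k1=λy_n ⇒ h·k1=z·y_n;  k2=λ(1+9/13z)y_n ⇒ h·k2=z(1+9/13z)y_n
  y_{n+1}/y_n = 1 + 1/3z + 2/3z(1+9/13z) = 1 + z + 6/13z²
  ⇒ R(z) = 1 + z + 6/13z².

Solve |R(x)|<1 on ℝ⁻.
x=-1.61: |R|=0.5864
R=1: x+6/13x²=0 ⇒ x=−13/6=-2.1667; min R=1−1/(4·6/13)=0.4583>−1
Confirm numerically:
  x=-2.132: |R|=0.96589 <1
  x=-1.969: |R|=0.82037 <1
  x=-1.820: |R|=0.70880 <1
  x=-1.462: |R|=0.52451 <1
  x=-2.401: |R|=1.25968 >1
  x=-2.329: |R|=1.17450 >1
Interval (-2.1667, 0).

left endpoint -2.1667.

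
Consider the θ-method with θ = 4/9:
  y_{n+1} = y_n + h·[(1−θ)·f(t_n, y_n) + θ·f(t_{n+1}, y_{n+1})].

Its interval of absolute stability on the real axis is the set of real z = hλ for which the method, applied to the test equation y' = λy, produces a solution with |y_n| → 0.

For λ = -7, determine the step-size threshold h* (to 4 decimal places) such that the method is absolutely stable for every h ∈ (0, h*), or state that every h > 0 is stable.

On y'=λy, z=hλ:
  y_{n+1} = y_n + z·[5/9·y_n + 4/9·y_{n+1}] ⇒ (1 − 4/9z)y_{n+1} = (1 + 5/9z)y_n
  so R(z) = (1 + 5/9z)/(1 − 4/9z).

Need |R(x)|<1, x<0.
x=-1.6: |R|=0.0649
R=−1: 1+5/9x = −1+4/9x ⇒ -1/9x=2 ⇒ x=2/(-1/9)=-18.0000
Confirm numerically:
  x=-17.916: |R|=0.99896 <1
  x=-11.563: |R|=0.88350 <1
  x=-11.246: |R|=0.87489 <1
  x=-8.022: |R|=0.75716 <1
  x=-18.463: |R|=1.00559 >1
  x=-18.353: |R|=1.00428 >1
  x=-18.027: |R|=1.00033 >1
So |R|<1 on (-18.0000, 0).

(-18.0000,0); λ=-7 ⇒ h* = (18)/7 = 2.5714.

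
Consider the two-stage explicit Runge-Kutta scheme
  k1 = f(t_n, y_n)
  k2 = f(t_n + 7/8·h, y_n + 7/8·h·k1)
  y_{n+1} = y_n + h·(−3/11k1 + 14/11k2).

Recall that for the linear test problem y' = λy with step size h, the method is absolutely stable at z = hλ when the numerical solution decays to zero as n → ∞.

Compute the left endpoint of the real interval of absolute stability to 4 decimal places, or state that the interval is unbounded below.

Set f=λy, z=hλ:
  k1=λy_n ⇒ h·k1=z·y_n;  k2=λ(1+7/8z)y_n ⇒ h·k2=z(1+7/8z)y_n
  y_{n+1}/y_n = 1 − 3/11z + 14/11z(1+7/8z) = 1 + z + 49/44z²
  so R(z) = 1 + z + 49/44z².

Solve |R(x)|<1 on ℝ⁻.
x=-1.24: |R|=1.4723
R=1: x+49/44x²=0 ⇒ x=−44/49=-0.8980; min R=1−1/(4·49/44)=0.7755>−1
Confirm numerically:
  x=-0.658: |R|=0.82416 <1
  x=-0.467: |R|=0.77587 <1
  x=-0.466: |R|=0.77583 <1
  x=-0.373: |R|=0.78194 <1
  x=-1.419: |R|=1.82337 >1
  x=-1.400: |R|=1.78273 >1
Stable set (-0.8980, 0).

left endpoint -0.8980.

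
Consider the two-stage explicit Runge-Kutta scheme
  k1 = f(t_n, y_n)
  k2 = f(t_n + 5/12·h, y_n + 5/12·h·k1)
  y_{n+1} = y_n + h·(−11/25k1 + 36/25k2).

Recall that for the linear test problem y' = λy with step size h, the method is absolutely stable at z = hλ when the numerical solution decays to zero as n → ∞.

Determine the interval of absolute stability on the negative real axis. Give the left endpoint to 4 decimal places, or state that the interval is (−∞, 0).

(-1.6667, 0).

Test eqn y'=λy, z=hλ:
  k1=λy_n ⇒ h·k1=z·y_n;  k2=λ(1+5/12z)y_n ⇒ h·k2=z(1+5/12z)y_n
  y_{n+1}/y_n = 1 − 11/25z + 36/25z(1+5/12z) = 1 + z + 3/5z²
  R(z) = 1 + z + 3/5z².

Need |R(x)|<1, x<0.
x=-0.74: |R|=0.5886
R=1: x+3/5x²=0 ⇒ x=−5/3=-1.6667; min R=1−1/(4·3/5)=0.5833>−1
Confirm numerically:
  x=-1.109: |R|=0.62893 <1
  x=-1.100: |R|=0.62600 <1
  x=-0.929: |R|=0.58882 <1
  x=-2.179: |R|=1.66982 >1
  x=-2.050: |R|=1.47150 >1
  x=-1.841: |R|=1.19257 >1
Interval (-1.6667, 0).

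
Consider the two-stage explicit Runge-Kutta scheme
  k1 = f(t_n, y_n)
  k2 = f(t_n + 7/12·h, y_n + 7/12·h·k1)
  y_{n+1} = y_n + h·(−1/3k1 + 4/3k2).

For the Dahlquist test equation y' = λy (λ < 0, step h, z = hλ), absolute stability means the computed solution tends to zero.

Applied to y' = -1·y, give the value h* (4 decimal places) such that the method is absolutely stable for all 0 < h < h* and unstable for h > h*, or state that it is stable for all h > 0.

(-1.2857,0); λ=-1 ⇒ h* = (9/7)/1 = 1.2857.

Set f=λy, z=hλ:
  k1=λy_n ⇒ h·k1=z·y_n;  k2=λ(1+7/12z)y_n ⇒ h·k2=z(1+7/12z)y_n
  y_{n+1}/y_n = 1 − 1/3z + 4/3z(1+7/12z) = 1 + z + 7/9z²
  ⇒ R(z) = 1 + z + 7/9z².

Find x<0 with |R(x)|<1.
x=-1.15: |R|=0.8786
R=1: x+7/9x²=0 ⇒ x=−9/7=-1.2857; min R=1−1/(4·7/9)=0.6786>−1
Confirm numerically:
  x=-1.207: |R|=0.92610 <1
  x=-0.959: |R|=0.75631 <1
  x=-0.803: |R|=0.69852 <1
  x=-1.648: |R|=1.46437 >1
  x=-1.423: |R|=1.15194 >1
Stable set (-1.2857, 0).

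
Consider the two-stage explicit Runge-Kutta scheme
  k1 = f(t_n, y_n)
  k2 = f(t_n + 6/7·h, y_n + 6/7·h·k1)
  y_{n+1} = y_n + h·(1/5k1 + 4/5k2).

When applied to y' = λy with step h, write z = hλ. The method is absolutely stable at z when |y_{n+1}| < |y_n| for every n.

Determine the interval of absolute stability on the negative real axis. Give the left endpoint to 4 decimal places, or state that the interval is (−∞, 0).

With y'=λy (z=hλ):
  k1=λy_n ⇒ h·k1=z·y_n;  k2=λ(1+6/7z)y_n ⇒ h·k2=z(1+6/7z)y_n
  y_{n+1}/y_n = 1 + 1/5z + 4/5z(1+6/7z) = 1 + z + 24/35z²
  R(z) = 1 + z + 24/35z².

Boundary: |R(x)|=1, x<0.
x=-1.68: |R|=1.2554
R=1: x+24/35x²=0 ⇒ x=−35/24=-1.4583; min R=1−1/(4·24/35)=0.6354>−1
Confirm numerically:
  x=-1.390: |R|=0.93487 <1
  x=-1.201: |R|=0.78807 <1
  x=-1.065: |R|=0.71275 <1
  x=-0.638: |R|=0.64112 <1
  x=-1.616: |R|=1.17471 >1
  x=-1.587: |R|=1.14002 >1
Interval (-1.4583, 0).

(-1.4583, 0).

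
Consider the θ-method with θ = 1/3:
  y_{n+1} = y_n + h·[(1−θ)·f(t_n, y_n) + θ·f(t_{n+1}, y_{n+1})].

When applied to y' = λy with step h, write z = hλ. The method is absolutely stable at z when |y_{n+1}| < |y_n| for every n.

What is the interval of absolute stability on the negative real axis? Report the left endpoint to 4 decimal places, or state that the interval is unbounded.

With y'=λy (z=hλ):
  y_{n+1} = y_n + z·[2/3·y_n + 1/3·y_{n+1}] ⇒ (1 − 1/3z)y_{n+1} = (1 + 2/3z)y_n
  ⇒ R(z) = (1 + 2/3z)/(1 − 1/3z).

Boundary: |R(x)|=1, x<0.
x=-1.46: |R|=0.0179
R=−1: 1+2/3x = −1+1/3x ⇒ -1/3x=2 ⇒ x=2/(-1/3)=-6.0000
Confirm numerically:
  x=-5.592: |R|=0.95251 <1
  x=-5.322: |R|=0.91853 <1
  x=-4.241: |R|=0.75708 <1
  x=-3.970: |R|=0.70875 <1
  x=-6.292: |R|=1.03142 >1
  x=-6.095: |R|=1.01045 >1
So |R|<1 on (-6.0000, 0).

z∈(-6.0000,0).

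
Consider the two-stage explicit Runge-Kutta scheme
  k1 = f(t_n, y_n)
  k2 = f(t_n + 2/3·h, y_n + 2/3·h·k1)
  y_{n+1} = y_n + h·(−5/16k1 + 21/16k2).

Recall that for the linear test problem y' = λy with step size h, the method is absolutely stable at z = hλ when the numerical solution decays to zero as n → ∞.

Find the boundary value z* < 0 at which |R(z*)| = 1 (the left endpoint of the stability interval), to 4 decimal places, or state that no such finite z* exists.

Test eqn y'=λy, z=hλ:
  k1=λy_n ⇒ h·k1=z·y_n;  k2=λ(1+2/3z)y_n ⇒ h·k2=z(1+2/3z)y_n
  y_{n+1}/y_n = 1 − 5/16z + 21/16z(1+2/3z) = 1 + z + 7/8z²
  R(z) = 1 + z + 7/8z².

Boundary: |R(x)|=1, x<0.
x=-0.66: |R|=0.7211
R=1: x+7/8x²=0 ⇒ x=−8/7=-1.1429; min R=1−1/(4·7/8)=0.7143>−1
Confirm numerically:
  x=-0.926: |R|=0.82429 <1
  x=-0.806: |R|=0.76243 <1
  x=-0.685: |R|=0.72557 <1
  x=-1.727: |R|=1.88271 >1
  x=-1.518: |R|=1.49828 >1
So |R|<1 on (-1.1429, 0).

z* = -1.1429.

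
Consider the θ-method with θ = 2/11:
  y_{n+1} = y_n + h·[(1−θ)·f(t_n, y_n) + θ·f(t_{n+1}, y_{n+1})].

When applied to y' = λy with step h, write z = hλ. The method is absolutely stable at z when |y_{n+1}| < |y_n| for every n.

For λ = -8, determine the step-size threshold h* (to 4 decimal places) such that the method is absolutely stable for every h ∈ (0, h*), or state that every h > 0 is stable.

(-3.1429,0); λ=-8 ⇒ h* = (22/7)/8 = 0.3929.

Test eqn y'=λy, z=hλ:
  y_{n+1} = y_n + z·[9/11·y_n + 2/11·y_{n+1}] ⇒ (1 − 2/11z)y_{n+1} = (1 + 9/11z)y_n
  ⇒ R(z) = (1 + 9/11z)/(1 − 2/11z).

Solve |R(x)|<1 on ℝ⁻.
x=-1.68: |R|=0.2869
R=−1: 1+9/11x = −1+2/11x ⇒ -7/11x=2 ⇒ x=2/(-7/11)=-3.1429
Confirm numerically:
  x=-3.037: |R|=0.95660 <1
  x=-1.798: |R|=0.35503 <1
  x=-1.685: |R|=0.28984 <1
  x=-1.601: |R|=0.24004 <1
  x=-3.725: |R|=1.22087 >1
  x=-3.653: |R|=1.19507 >1
Stable set (-3.1429, 0).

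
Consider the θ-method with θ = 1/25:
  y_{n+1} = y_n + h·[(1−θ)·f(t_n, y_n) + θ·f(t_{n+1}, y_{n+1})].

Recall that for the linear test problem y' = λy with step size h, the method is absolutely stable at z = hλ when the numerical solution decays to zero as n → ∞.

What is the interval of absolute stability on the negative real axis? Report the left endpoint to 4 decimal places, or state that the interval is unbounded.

Set f=λy, z=hλ:
  y_{n+1} = y_n + z·[24/25·y_n + 1/25·y_{n+1}] ⇒ (1 − 1/25z)y_{n+1} = (1 + 24/25z)y_n
  ⇒ R(z) = (1 + 24/25z)/(1 − 1/25z).

Need |R(x)|<1, x<0.
x=-0.66: |R|=0.3570
R=−1: 1+24/25x = −1+1/25x ⇒ -23/25x=2 ⇒ x=2/(-23/25)=-2.1739
Confirm numerically:
  x=-2.069: |R|=0.91086 <1
  x=-1.583: |R|=0.48873 <1
  x=-1.491: |R|=0.40708 <1
  x=-1.214: |R|=0.15778 <1
  x=-2.563: |R|=1.32467 >1
  x=-2.320: |R|=1.12299 >1
So |R|<1 on (-2.1739, 0).

z∈(-2.1739,0).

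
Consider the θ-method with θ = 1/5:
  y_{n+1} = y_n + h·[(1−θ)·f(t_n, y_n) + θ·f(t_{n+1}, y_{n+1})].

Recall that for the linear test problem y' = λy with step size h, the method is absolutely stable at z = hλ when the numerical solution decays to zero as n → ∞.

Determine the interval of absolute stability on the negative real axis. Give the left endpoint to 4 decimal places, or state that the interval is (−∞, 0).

On y'=λy, z=hλ:
  y_{n+1} = y_n + z·[4/5·y_n + 1/5·y_{n+1}] ⇒ (1 − 1/5z)y_{n+1} = (1 + 4/5z)y_n
  ⇒ R(z) = (1 + 4/5z)/(1 − 1/5z).

Solve |R(x)|<1 on ℝ⁻.
x=-1.76: |R|=0.3018
R=−1: 1+4/5x = −1+1/5x ⇒ -3/5x=2 ⇒ x=2/(-3/5)=-3.3333
Confirm numerically:
  x=-3.017: |R|=0.88163 <1
  x=-2.442: |R|=0.64069 <1
  x=-2.402: |R|=0.62253 <1
  x=-2.265: |R|=0.55884 <1
  x=-3.852: |R|=1.17578 >1
  x=-3.598: |R|=1.09235 >1
  x=-3.357: |R|=1.00850 >1
So |R|<1 on (-3.3333, 0).

(-3.3333, 0).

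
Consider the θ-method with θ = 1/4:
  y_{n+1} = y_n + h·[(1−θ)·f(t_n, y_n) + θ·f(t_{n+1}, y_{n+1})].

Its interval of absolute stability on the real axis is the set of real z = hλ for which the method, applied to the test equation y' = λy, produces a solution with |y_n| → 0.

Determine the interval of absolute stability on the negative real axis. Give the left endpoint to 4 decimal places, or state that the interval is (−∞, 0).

(-4.0000, 0).

On y'=λy, z=hλ:
  y_{n+1} = y_n + z·[3/4·y_n + 1/4·y_{n+1}] ⇒ (1 − 1/4z)y_{n+1} = (1 + 3/4z)y_n
  ⇒ R(z) = (1 + 3/4z)/(1 − 1/4z).

Solve |R(x)|<1 on ℝ⁻.
x=-1.24: |R|=0.0534
R=−1: 1+3/4x = −1+1/4x ⇒ -1/2x=2 ⇒ x=2/(-1/2)=-4.0000
Confirm numerically:
  x=-3.925: |R|=0.98107 <1
  x=-3.774: |R|=0.94186 <1
  x=-3.642: |R|=0.90631 <1
  x=-3.405: |R|=0.83930 <1
  x=-4.320: |R|=1.07692 >1
  x=-4.171: |R|=1.04186 >1
Interval (-4.0000, 0).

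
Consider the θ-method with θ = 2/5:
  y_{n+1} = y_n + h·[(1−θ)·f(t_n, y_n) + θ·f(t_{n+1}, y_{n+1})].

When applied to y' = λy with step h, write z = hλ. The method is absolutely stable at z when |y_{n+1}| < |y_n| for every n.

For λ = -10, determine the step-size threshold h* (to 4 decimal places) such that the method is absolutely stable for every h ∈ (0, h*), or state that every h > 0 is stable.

On y'=λy, z=hλ:
  y_{n+1} = y_n + z·[3/5·y_n + 2/5·y_{n+1}] ⇒ (1 − 2/5z)y_{n+1} = (1 + 3/5z)y_n
  R(z) = (1 + 3/5z)/(1 − 2/5z).

Solve |R(x)|<1 on ℝ⁻.
x=-1.45: |R|=0.0823
R=−1: 1+3/5x = −1+2/5x ⇒ -1/5x=2 ⇒ x=2/(-1/5)=-10.0000
Confirm numerically:
  x=-8.658: |R|=0.93986 <1
  x=-5.997: |R|=0.76445 <1
  x=-4.778: |R|=0.64125 <1
  x=-4.059: |R|=0.54711 <1
  x=-10.509: |R|=1.01956 >1
  x=-10.302: |R|=1.01180 >1
  x=-10.263: |R|=1.01030 >1
Interval (-10.0000, 0).

(-10.0000,0); λ=-10 ⇒ h* = (10)/10 = 1.0000.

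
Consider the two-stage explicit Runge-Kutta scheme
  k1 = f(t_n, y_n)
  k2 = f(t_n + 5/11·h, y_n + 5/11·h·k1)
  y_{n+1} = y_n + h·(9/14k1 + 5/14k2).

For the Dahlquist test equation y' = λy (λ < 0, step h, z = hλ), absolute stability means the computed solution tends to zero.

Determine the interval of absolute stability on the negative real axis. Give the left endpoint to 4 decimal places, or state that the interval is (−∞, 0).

z∈(-6.1600,0).

On y'=λy, z=hλ:
  k1=λy_n ⇒ h·k1=z·y_n;  k2=λ(1+5/11z)y_n ⇒ h·k2=z(1+5/11z)y_n
  y_{n+1}/y_n = 1 + 9/14z + 5/14z(1+5/11z) = 1 + z + 25/154z²
  so R(z) = 1 + z + 25/154z².

Need |R(x)|<1, x<0.
x=-0.82: |R|=0.2892
R=1: x+25/154x²=0 ⇒ x=−154/25=-6.1600; min R=1−1/(4·25/154)=-0.5400>−1
Confirm numerically:
  x=-5.831: |R|=0.68857 <1
  x=-4.663: |R|=0.13320 <1
  x=-3.676: |R|=0.48234 <1
  x=-6.584: |R|=1.45318 >1
  x=-6.532: |R|=1.39446 >1
Interval (-6.1600, 0).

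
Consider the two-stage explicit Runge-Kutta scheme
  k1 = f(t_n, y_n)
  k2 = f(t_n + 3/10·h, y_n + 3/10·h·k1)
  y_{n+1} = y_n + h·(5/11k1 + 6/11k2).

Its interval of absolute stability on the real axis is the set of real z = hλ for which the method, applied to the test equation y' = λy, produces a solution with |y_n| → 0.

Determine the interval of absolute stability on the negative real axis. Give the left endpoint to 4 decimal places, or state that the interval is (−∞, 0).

(-6.1111, 0).

Test eqn y'=λy, z=hλ:
  k1=λy_n ⇒ h·k1=z·y_n;  k2=λ(1+3/10z)y_n ⇒ h·k2=z(1+3/10z)y_n
  y_{n+1}/y_n = 1 + 5/11z + 6/11z(1+3/10z) = 1 + z + 9/55z²
  R(z) = 1 + z + 9/55z².

Solve |R(x)|<1 on ℝ⁻.
x=-0.8: |R|=0.3047
R=1: x+9/55x²=0 ⇒ x=−55/9=-6.1111; min R=1−1/(4·9/55)=-0.5278>−1
Confirm numerically:
  x=-3.509: |R|=0.49413 <1
  x=-3.457: |R|=0.50141 <1
  x=-2.543: |R|=0.48479 <1
  x=-6.663: |R|=1.60173 >1
  x=-6.662: |R|=1.60055 >1
  x=-6.551: |R|=1.47155 >1
Stable set (-6.1111, 0).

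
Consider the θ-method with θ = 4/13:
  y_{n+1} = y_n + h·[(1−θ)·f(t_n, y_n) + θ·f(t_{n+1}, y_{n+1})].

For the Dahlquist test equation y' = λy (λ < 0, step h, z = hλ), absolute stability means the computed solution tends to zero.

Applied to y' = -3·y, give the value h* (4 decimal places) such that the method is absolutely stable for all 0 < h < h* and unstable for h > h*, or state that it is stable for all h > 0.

Set f=λy, z=hλ:
  y_{n+1} = y_n + z·[9/13·y_n + 4/13·y_{n+1}] ⇒ (1 − 4/13z)y_{n+1} = (1 + 9/13z)y_n
  Hence R(z) = (1 + 9/13z)/(1 − 4/13z).

Find x<0 with |R(x)|<1.
x=-0.86: |R|=0.3200
R=−1: 1+9/13x = −1+4/13x ⇒ -5/13x=2 ⇒ x=2/(-5/13)=-5.2000
Confirm numerically:
  x=-4.723: |R|=0.92522 <1
  x=-2.993: |R|=0.55811 <1
  x=-2.676: |R|=0.46760 <1
  x=-5.727: |R|=1.07338 >1
  x=-5.466: |R|=1.03815 >1
  x=-5.306: |R|=1.01549 >1
Stable set (-5.2000, 0).

(-5.2000,0); λ=-3 ⇒ h* = (26/5)/3 = 1.7333.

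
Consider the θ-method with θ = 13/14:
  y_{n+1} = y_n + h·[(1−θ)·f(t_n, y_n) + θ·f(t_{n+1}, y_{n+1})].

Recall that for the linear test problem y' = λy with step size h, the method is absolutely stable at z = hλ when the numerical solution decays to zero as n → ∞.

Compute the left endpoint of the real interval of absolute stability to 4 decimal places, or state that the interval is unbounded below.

On y'=λy, z=hλ:
  y_{n+1} = y_n + z·[1/14·y_n + 13/14·y_{n+1}] ⇒ (1 − 13/14z)y_{n+1} = (1 + 1/14z)y_n
  Hence R(z) = (1 + 1/14z)/(1 − 13/14z).

Boundary: |R(x)|=1, x<0.
x=-0.81: |R|=0.5377
x=-2: |R|=0.3000
x=-10: |R|=0.0278
x=-100: |R|=0.0654
θ=13/14≥1/2 ⇒ |1+1/14x|<|1−13/14x| ∀x<0 ⇒ stable on all of ℝ⁻.

interval (−∞, 0).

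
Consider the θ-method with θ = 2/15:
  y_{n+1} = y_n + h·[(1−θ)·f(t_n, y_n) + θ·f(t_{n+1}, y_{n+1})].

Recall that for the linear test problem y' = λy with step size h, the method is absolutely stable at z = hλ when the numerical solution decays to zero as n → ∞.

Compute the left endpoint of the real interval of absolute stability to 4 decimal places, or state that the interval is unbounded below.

left endpoint -2.7273.

With y'=λy (z=hλ):
  y_{n+1} = y_n + z·[13/15·y_n + 2/15·y_{n+1}] ⇒ (1 − 2/15z)y_{n+1} = (1 + 13/15z)y_n
  ⇒ R(z) = (1 + 13/15z)/(1 − 2/15z).

Find x<0 with |R(x)|<1.
x=-1.24: |R|=0.0641
R=−1: 1+13/15x = −1+2/15x ⇒ -11/15x=2 ⇒ x=2/(-11/15)=-2.7273
Confirm numerically:
  x=-2.696: |R|=0.98313 <1
  x=-2.643: |R|=0.95430 <1
  x=-2.325: |R|=0.77481 <1
  x=-2.168: |R|=0.68184 <1
  x=-2.908: |R|=1.09550 >1
  x=-2.756: |R|=1.01541 >1
Interval (-2.7273, 0).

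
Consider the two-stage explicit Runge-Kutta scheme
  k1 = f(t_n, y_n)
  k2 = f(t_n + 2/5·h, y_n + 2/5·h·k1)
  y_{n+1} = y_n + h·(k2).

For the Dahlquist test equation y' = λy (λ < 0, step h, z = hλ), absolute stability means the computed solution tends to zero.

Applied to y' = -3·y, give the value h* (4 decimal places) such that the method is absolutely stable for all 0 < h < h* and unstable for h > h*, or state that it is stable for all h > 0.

On y'=λy, z=hλ:
  k1=λy_n ⇒ h·k1=z·y_n;  k2=λ(1+2/5z)y_n ⇒ h·k2=z(1+2/5z)y_n
  y_{n+1}/y_n = 1 + z(1+2/5z) = 1 + z + 2/5z²
  Hence R(z) = 1 + z + 2/5z².

Need |R(x)|<1, x<0.
x=-1.73: |R|=0.4672
R=1: x+2/5x²=0 ⇒ x=−5/2=-2.5000; min R=1−1/(4·2/5)=0.3750>−1
Confirm numerically:
  x=-1.893: |R|=0.54038 <1
  x=-1.767: |R|=0.48192 <1
  x=-1.435: |R|=0.38869 <1
  x=-1.293: |R|=0.37574 <1
  x=-3.087: |R|=1.72483 >1
  x=-2.525: |R|=1.02525 >1
Interval (-2.5000, 0).

(-2.5000,0); λ=-3 ⇒ h* = (5/2)/3 = 0.8333.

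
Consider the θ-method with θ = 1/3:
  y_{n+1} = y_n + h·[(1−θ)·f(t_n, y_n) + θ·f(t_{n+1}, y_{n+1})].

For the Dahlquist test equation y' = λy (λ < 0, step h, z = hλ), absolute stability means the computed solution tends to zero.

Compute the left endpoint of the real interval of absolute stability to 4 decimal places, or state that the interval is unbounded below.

left endpoint -6.0000.

Set f=λy, z=hλ:
  y_{n+1} = y_n + z·[2/3·y_n + 1/3·y_{n+1}] ⇒ (1 − 1/3z)y_{n+1} = (1 + 2/3z)y_n
  Hence R(z) = (1 + 2/3z)/(1 − 1/3z).

Find x<0 with |R(x)|<1.
x=-1.61: |R|=0.0477
R=−1: 1+2/3x = −1+1/3x ⇒ -1/3x=2 ⇒ x=2/(-1/3)=-6.0000
Confirm numerically:
  x=-4.007: |R|=0.71557 <1
  x=-3.718: |R|=0.66032 <1
  x=-3.684: |R|=0.65350 <1
  x=-3.343: |R|=0.58111 <1
  x=-6.532: |R|=1.05581 >1
  x=-6.285: |R|=1.03069 >1
  x=-6.124: |R|=1.01359 >1
Stable set (-6.0000, 0).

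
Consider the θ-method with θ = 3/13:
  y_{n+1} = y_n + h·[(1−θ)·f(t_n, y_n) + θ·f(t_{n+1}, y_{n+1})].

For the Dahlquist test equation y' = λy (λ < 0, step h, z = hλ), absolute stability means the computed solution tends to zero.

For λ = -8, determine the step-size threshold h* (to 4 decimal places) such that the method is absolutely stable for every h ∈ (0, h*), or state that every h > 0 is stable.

Set f=λy, z=hλ:
  y_{n+1} = y_n + z·[10/13·y_n + 3/13·y_{n+1}] ⇒ (1 − 3/13z)y_{n+1} = (1 + 10/13z)y_n
  R(z) = (1 + 10/13z)/(1 − 3/13z).

Solve |R(x)|<1 on ℝ⁻.
x=-1.18: |R|=0.0726
R=−1: 1+10/13x = −1+3/13x ⇒ -7/13x=2 ⇒ x=2/(-7/13)=-3.7143
Confirm numerically:
  x=-2.687: |R|=0.65856 <1
  x=-2.587: |R|=0.61991 <1
  x=-1.753: |R|=0.24810 <1
  x=-1.740: |R|=0.24149 <1
  x=-4.282: |R|=1.15376 >1
  x=-4.200: |R|=1.13281 >1
  x=-3.773: |R|=1.01690 >1
Stable set (-3.7143, 0).

(-3.7143,0); λ=-8 ⇒ h* = (26/7)/8 = 0.4643.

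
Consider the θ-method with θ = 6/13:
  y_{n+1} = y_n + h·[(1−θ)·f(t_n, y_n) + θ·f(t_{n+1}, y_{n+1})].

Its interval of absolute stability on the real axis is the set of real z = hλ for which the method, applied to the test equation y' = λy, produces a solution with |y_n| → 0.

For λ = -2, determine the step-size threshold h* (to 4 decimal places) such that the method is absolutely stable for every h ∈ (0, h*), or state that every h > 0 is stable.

With y'=λy (z=hλ):
  y_{n+1} = y_n + z·[7/13·y_n + 6/13·y_{n+1}] ⇒ (1 − 6/13z)y_{n+1} = (1 + 7/13z)y_n
  Hence R(z) = (1 + 7/13z)/(1 − 6/13z).

Need |R(x)|<1, x<0.
x=-1.43: |R|=0.1386
R=−1: 1+7/13x = −1+6/13x ⇒ -1/13x=2 ⇒ x=2/(-1/13)=-26.0000
Confirm numerically:
  x=-25.229: |R|=0.99531 <1
  x=-16.125: |R|=0.91002 <1
  x=-14.951: |R|=0.89242 <1
  x=-14.460: |R|=0.88432 <1
  x=-26.350: |R|=1.00205 >1
  x=-26.110: |R|=1.00065 >1
So |R|<1 on (-26.0000, 0).

(-26.0000,0); λ=-2 ⇒ h* = (26)/2 = 13.0000.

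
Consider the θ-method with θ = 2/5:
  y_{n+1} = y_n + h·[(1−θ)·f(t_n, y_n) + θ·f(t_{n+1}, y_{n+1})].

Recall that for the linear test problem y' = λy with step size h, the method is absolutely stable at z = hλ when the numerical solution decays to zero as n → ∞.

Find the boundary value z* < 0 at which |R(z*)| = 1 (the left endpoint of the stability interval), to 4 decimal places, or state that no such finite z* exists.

Test eqn y'=λy, z=hλ:
  y_{n+1} = y_n + z·[3/5·y_n + 2/5·y_{n+1}] ⇒ (1 − 2/5z)y_{n+1} = (1 + 3/5z)y_n
  Hence R(z) = (1 + 3/5z)/(1 − 2/5z).

Find x<0 with |R(x)|<1.
x=-0.32: |R|=0.7163
R=−1: 1+3/5x = −1+2/5x ⇒ -1/5x=2 ⇒ x=2/(-1/5)=-10.0000
Confirm numerically:
  x=-7.629: |R|=0.88296 <1
  x=-5.544: |R|=0.72302 <1
  x=-4.153: |R|=0.56057 <1
  x=-10.352: |R|=1.01369 >1
  x=-10.154: |R|=1.00609 >1
  x=-10.137: |R|=1.00542 >1
Stable set (-10.0000, 0).

z* = -10.0000.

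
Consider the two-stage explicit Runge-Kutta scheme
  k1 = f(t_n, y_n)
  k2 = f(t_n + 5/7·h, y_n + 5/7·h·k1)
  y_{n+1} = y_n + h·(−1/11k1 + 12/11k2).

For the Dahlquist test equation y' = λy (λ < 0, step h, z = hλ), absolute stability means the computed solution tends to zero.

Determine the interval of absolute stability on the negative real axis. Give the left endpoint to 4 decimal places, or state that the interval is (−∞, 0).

(-1.2833, 0).

On y'=λy, z=hλ:
  k1=λy_n ⇒ h·k1=z·y_n;  k2=λ(1+5/7z)y_n ⇒ h·k2=z(1+5/7z)y_n
  y_{n+1}/y_n = 1 − 1/11z + 12/11z(1+5/7z) = 1 + z + 60/77z²
  R(z) = 1 + z + 60/77z².

Need |R(x)|<1, x<0.
x=-1.16: |R|=0.8885
R=1: x+60/77x²=0 ⇒ x=−77/60=-1.2833; min R=1−1/(4·60/77)=0.6792>−1
Confirm numerically:
  x=-1.158: |R|=0.88691 <1
  x=-0.913: |R|=0.73653 <1
  x=-0.621: |R|=0.67950 <1
  x=-0.549: |R|=0.68586 <1
  x=-1.457: |R|=1.19717 >1
  x=-1.392: |R|=1.11787 >1
So |R|<1 on (-1.2833, 0).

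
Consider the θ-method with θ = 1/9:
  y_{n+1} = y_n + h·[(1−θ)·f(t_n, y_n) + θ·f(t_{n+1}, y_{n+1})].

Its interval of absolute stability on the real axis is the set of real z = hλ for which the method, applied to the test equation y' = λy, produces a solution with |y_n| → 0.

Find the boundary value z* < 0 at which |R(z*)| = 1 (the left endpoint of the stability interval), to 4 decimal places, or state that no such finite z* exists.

z* = -2.5714.

Set f=λy, z=hλ:
  y_{n+1} = y_n + z·[8/9·y_n + 1/9·y_{n+1}] ⇒ (1 − 1/9z)y_{n+1} = (1 + 8/9z)y_n
  so R(z) = (1 + 8/9z)/(1 − 1/9z).

Boundary: |R(x)|=1, x<0.
x=-0.88: |R|=0.1984
R=−1: 1+8/9x = −1+1/9x ⇒ -7/9x=2 ⇒ x=2/(-7/9)=-2.5714
Confirm numerically:
  x=-2.260: |R|=0.80639 <1
  x=-1.674: |R|=0.41147 <1
  x=-1.278: |R|=0.11909 <1
  x=-1.230: |R|=0.08211 <1
  x=-2.941: |R|=1.21665 >1
  x=-2.930: |R|=1.21039 >1
  x=-2.679: |R|=1.06447 >1
Interval (-2.5714, 0).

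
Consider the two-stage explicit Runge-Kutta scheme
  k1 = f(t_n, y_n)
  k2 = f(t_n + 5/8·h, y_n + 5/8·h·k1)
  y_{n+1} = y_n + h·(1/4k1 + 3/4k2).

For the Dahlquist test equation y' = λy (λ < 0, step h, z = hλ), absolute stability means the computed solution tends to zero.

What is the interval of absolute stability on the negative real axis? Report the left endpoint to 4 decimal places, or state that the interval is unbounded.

With y'=λy (z=hλ):
  k1=λy_n ⇒ h·k1=z·y_n;  k2=λ(1+5/8z)y_n ⇒ h·k2=z(1+5/8z)y_n
  y_{n+1}/y_n = 1 + 1/4z + 3/4z(1+5/8z) = 1 + z + 15/32z²
  Hence R(z) = 1 + z + 15/32z².

Boundary: |R(x)|=1, x<0.
x=-0.93: |R|=0.4754
R=1: x+15/32x²=0 ⇒ x=−32/15=-2.1333; min R=1−1/(4·15/32)=0.4667>−1
Confirm numerically:
  x=-1.652: |R|=0.62727 <1
  x=-1.419: |R|=0.52486 <1
  x=-1.282: |R|=0.48840 <1
  x=-0.891: |R|=0.48113 <1
  x=-2.257: |R|=1.13084 >1
  x=-2.251: |R|=1.12416 >1
  x=-2.177: |R|=1.04456 >1
Interval (-2.1333, 0).

z∈(-2.1333,0).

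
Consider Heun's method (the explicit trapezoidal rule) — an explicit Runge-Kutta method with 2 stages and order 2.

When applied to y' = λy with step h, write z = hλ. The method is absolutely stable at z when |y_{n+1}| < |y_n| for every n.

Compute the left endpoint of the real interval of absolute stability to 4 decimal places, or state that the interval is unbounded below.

left endpoint -2.0000.

On y'=λy, z=hλ:
  order 2, 2-stage ⇒ R(z)=1+z+z^2/2
  (e.g. R(-1.65)=0.71125, |R|=0.71125)

Find x<0 with |R(x)|<1.
x=-1.65: |R|=0.7112
|R(-2.17)|=1.1845 |R(-1.82)|=0.8362 |R(-1.1)|=0.5050
Bisect:
  x_lo=-2.5346 |R|=1.6775  x_hi=-0.0920 |R|=0.9122
  mid=-1.31334 |R|=0.54909 →hi
  mid=-1.92398 |R|=0.92687 →hi
  mid=-2.22931 |R|=1.25560 →lo
  mid=-2.07664 |R|=1.07958 →lo
  mid=-2.00031 |R|=1.00031 →lo
  mid=-1.96215 |R|=0.96286 →hi
  mid=-1.98123 |R|=0.98141 →hi
  mid=-1.99077 |R|=0.99081 →hi
  ...
  [-2.00002,-1.99987] ⇒ x*=-2.0000
Stable set (-2.0000, 0).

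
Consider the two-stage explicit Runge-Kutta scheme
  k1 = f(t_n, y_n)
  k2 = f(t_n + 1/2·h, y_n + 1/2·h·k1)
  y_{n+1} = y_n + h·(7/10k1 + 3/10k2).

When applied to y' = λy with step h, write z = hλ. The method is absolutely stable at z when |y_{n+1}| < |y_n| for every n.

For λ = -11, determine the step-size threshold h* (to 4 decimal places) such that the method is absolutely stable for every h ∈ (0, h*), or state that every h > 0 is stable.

(-6.6667,0); λ=-11 ⇒ h* = (20/3)/11 = 0.6061.

Test eqn y'=λy, z=hλ:
  k1=λy_n ⇒ h·k1=z·y_n;  k2=λ(1+1/2z)y_n ⇒ h·k2=z(1+1/2z)y_n
  y_{n+1}/y_n = 1 + 7/10z + 3/10z(1+1/2z) = 1 + z + 3/20z²
  ⇒ R(z) = 1 + z + 3/20z².

Find x<0 with |R(x)|<1.
x=-0.69: |R|=0.3814
R=1: x+3/20x²=0 ⇒ x=−20/3=-6.6667; min R=1−1/(4·3/20)=-0.6667>−1
Confirm numerically:
  x=-5.044: |R|=0.22771 <1
  x=-4.272: |R|=0.53450 <1
  x=-3.683: |R|=0.64833 <1
  x=-3.212: |R|=0.66446 <1
  x=-7.252: |R|=1.63673 >1
  x=-7.144: |R|=1.51151 >1
Interval (-6.6667, 0).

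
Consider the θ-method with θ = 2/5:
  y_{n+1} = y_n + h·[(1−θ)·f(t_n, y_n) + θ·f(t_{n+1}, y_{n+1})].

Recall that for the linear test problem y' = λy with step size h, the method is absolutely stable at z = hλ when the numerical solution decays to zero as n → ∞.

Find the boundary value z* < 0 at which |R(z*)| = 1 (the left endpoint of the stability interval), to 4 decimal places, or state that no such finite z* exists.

Test eqn y'=λy, z=hλ:
  y_{n+1} = y_n + z·[3/5·y_n + 2/5·y_{n+1}] ⇒ (1 − 2/5z)y_{n+1} = (1 + 3/5z)y_n
  R(z) = (1 + 3/5z)/(1 − 2/5z).

Solve |R(x)|<1 on ℝ⁻.
x=-0.83: |R|=0.3769
R=−1: 1+3/5x = −1+2/5x ⇒ -1/5x=2 ⇒ x=2/(-1/5)=-10.0000
Confirm numerically:
  x=-9.401: |R|=0.97483 <1
  x=-9.358: |R|=0.97293 <1
  x=-8.576: |R|=0.93572 <1
  x=-6.241: |R|=0.78498 <1
  x=-10.410: |R|=1.01588 >1
  x=-10.099: |R|=1.00393 >1
Interval (-10.0000, 0).

z* = -10.0000.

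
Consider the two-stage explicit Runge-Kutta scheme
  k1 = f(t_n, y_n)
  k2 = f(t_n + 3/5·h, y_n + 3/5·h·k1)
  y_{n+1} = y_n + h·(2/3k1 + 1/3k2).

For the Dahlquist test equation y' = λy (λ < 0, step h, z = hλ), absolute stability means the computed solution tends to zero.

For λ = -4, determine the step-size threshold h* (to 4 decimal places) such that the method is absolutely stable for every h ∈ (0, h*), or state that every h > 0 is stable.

Set f=λy, z=hλ:
  k1=λy_n ⇒ h·k1=z·y_n;  k2=λ(1+3/5z)y_n ⇒ h·k2=z(1+3/5z)y_n
  y_{n+1}/y_n = 1 + 2/3z + 1/3z(1+3/5z) = 1 + z + 1/5z²
  so R(z) = 1 + z + 1/5z².

Solve |R(x)|<1 on ℝ⁻.
x=-1.33: |R|=0.0238
R=1: x+1/5x²=0 ⇒ x=−5=-5.0000; min R=1−1/(4·1/5)=-0.2500>−1
Confirm numerically:
  x=-4.147: |R|=0.29252 <1
  x=-3.653: |R|=0.01588 <1
  x=-2.382: |R|=0.24722 <1
  x=-5.425: |R|=1.46112 >1
  x=-5.319: |R|=1.33935 >1
Stable set (-5.0000, 0).

(-5.0000,0); λ=-4 ⇒ h* = (5)/4 = 1.2500.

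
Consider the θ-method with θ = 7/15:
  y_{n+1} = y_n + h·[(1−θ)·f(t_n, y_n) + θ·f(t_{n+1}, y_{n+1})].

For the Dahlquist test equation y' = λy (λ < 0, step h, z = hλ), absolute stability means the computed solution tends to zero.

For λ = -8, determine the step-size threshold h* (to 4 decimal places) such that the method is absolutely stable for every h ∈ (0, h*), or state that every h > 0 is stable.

Test eqn y'=λy, z=hλ:
  y_{n+1} = y_n + z·[8/15·y_n + 7/15·y_{n+1}] ⇒ (1 − 7/15z)y_{n+1} = (1 + 8/15z)y_n
  ⇒ R(z) = (1 + 8/15z)/(1 − 7/15z).

Find x<0 with |R(x)|<1.
x=-1.49: |R|=0.1211
R=−1: 1+8/15x = −1+7/15x ⇒ -1/15x=2 ⇒ x=2/(-1/15)=-30.0000
Confirm numerically:
  x=-29.948: |R|=0.99977 <1
  x=-25.144: |R|=0.97458 <1
  x=-18.057: |R|=0.91554 <1
  x=-15.377: |R|=0.88076 <1
  x=-30.237: |R|=1.00105 >1
  x=-30.211: |R|=1.00093 >1
  x=-30.068: |R|=1.00030 >1
So |R|<1 on (-30.0000, 0).

(-30.0000,0); λ=-8 ⇒ h* = (30)/8 = 3.7500.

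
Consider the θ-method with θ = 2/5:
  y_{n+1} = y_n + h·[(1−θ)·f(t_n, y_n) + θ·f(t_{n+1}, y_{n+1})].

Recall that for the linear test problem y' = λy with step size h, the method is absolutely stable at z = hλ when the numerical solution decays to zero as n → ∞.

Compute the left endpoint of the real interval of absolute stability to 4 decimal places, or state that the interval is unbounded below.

With y'=λy (z=hλ):
  y_{n+1} = y_n + z·[3/5·y_n + 2/5·y_{n+1}] ⇒ (1 − 2/5z)y_{n+1} = (1 + 3/5z)y_n
  R(z) = (1 + 3/5z)/(1 − 2/5z).

Boundary: |R(x)|=1, x<0.
x=-0.39: |R|=0.6626
R=−1: 1+3/5x = −1+2/5x ⇒ -1/5x=2 ⇒ x=2/(-1/5)=-10.0000
Confirm numerically:
  x=-9.509: |R|=0.97956 <1
  x=-8.904: |R|=0.95195 <1
  x=-7.324: |R|=0.86380 <1
  x=-10.400: |R|=1.01550 >1
  x=-10.263: |R|=1.01030 >1
  x=-10.181: |R|=1.00714 >1
So |R|<1 on (-10.0000, 0).

z* = -10.0000.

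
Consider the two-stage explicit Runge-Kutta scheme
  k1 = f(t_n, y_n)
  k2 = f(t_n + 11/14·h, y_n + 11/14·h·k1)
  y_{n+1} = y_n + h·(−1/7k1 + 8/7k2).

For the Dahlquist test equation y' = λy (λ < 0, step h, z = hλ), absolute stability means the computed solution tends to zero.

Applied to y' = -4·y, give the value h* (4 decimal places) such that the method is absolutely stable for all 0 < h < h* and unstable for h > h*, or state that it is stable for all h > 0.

With y'=λy (z=hλ):
  k1=λy_n ⇒ h·k1=z·y_n;  k2=λ(1+11/14z)y_n ⇒ h·k2=z(1+11/14z)y_n
  y_{n+1}/y_n = 1 − 1/7z + 8/7z(1+11/14z) = 1 + z + 44/49z²
  Hence R(z) = 1 + z + 44/49z².

Find x<0 with |R(x)|<1.
x=-1.68: |R|=1.8544
R=1: x+44/49x²=0 ⇒ x=−49/44=-1.1136; min R=1−1/(4·44/49)=0.7216>−1
Confirm numerically:
  x=-1.028: |R|=0.92095 <1
  x=-0.876: |R|=0.81307 <1
  x=-0.870: |R|=0.80967 <1
  x=-0.658: |R|=0.73078 <1
  x=-1.713: |R|=1.92194 >1
  x=-1.575: |R|=1.65250 >1
  x=-1.464: |R|=1.46059 >1
So |R|<1 on (-1.1136, 0).

(-1.1136,0); λ=-4 ⇒ h* = (49/44)/4 = 0.2784.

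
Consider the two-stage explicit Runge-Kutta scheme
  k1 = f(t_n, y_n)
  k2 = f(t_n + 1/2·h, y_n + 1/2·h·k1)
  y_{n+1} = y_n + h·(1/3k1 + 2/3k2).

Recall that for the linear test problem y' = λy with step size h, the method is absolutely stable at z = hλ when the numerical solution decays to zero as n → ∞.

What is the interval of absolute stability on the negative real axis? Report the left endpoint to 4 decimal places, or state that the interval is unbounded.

With y'=λy (z=hλ):
  k1=λy_n ⇒ h·k1=z·y_n;  k2=λ(1+1/2z)y_n ⇒ h·k2=z(1+1/2z)y_n
  y_{n+1}/y_n = 1 + 1/3z + 2/3z(1+1/2z) = 1 + z + 1/3z²
  so R(z) = 1 + z + 1/3z².

Find x<0 with |R(x)|<1.
x=-0.9: |R|=0.3700
R=1: x+1/3x²=0 ⇒ x=−3=-3.0000; min R=1−1/(4·1/3)=0.2500>−1
Confirm numerically:
  x=-2.861: |R|=0.86744 <1
  x=-2.769: |R|=0.78679 <1
  x=-2.522: |R|=0.59816 <1
  x=-1.289: |R|=0.26484 <1
  x=-3.384: |R|=1.43315 >1
  x=-3.093: |R|=1.09588 >1
Stable set (-3.0000, 0).

(-3.0000, 0).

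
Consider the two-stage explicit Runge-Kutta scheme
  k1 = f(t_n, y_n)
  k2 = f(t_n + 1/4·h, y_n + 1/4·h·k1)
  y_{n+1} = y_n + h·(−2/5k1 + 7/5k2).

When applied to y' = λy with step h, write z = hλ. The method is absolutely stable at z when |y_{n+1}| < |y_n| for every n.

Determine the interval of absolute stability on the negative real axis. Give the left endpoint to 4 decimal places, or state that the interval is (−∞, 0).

(-2.8571, 0).

On y'=λy, z=hλ:
  k1=λy_n ⇒ h·k1=z·y_n;  k2=λ(1+1/4z)y_n ⇒ h·k2=z(1+1/4z)y_n
  y_{n+1}/y_n = 1 − 2/5z + 7/5z(1+1/4z) = 1 + z + 7/20z²
  R(z) = 1 + z + 7/20z².

Solve |R(x)|<1 on ℝ⁻.
x=-1.37: |R|=0.2869
R=1: x+7/20x²=0 ⇒ x=−20/7=-2.8571; min R=1−1/(4·7/20)=0.2857>−1
Confirm numerically:
  x=-2.562: |R|=0.73535 <1
  x=-2.557: |R|=0.73139 <1
  x=-2.315: |R|=0.56073 <1
  x=-3.219: |R|=1.40769 >1
  x=-3.201: |R|=1.38524 >1
Stable set (-2.8571, 0).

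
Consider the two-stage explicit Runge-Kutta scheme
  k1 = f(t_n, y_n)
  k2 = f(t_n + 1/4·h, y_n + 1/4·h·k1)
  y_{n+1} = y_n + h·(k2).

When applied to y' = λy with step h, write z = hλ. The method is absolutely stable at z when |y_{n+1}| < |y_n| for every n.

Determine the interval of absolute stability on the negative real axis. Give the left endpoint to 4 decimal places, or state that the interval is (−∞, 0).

Test eqn y'=λy, z=hλ:
  k1=λy_n ⇒ h·k1=z·y_n;  k2=λ(1+1/4z)y_n ⇒ h·k2=z(1+1/4z)y_n
  y_{n+1}/y_n = 1 + z(1+1/4z) = 1 + z + 1/4z²
  ⇒ R(z) = 1 + z + 1/4z².

Solve |R(x)|<1 on ℝ⁻.
x=-1.35: |R|=0.1056
R=1: x+1/4x²=0 ⇒ x=−4=-4.0000; min R=1−1/(4·1/4)=0.0000>−1
Confirm numerically:
  x=-3.572: |R|=0.61780 <1
  x=-3.004: |R|=0.25200 <1
  x=-2.523: |R|=0.06838 <1
  x=-1.738: |R|=0.01716 <1
  x=-4.556: |R|=1.63328 >1
  x=-4.296: |R|=1.31790 >1
Interval (-4.0000, 0).

(-4.0000, 0).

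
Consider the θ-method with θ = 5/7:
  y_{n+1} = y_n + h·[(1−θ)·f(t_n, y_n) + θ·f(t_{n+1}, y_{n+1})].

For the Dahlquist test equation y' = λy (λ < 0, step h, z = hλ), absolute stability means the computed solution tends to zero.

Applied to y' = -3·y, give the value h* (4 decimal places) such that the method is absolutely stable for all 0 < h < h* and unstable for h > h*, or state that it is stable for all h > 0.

unbounded; (−∞, 0). Any h>0 works for λ=-3.

With y'=λy (z=hλ):
  y_{n+1} = y_n + z·[2/7·y_n + 5/7·y_{n+1}] ⇒ (1 − 5/7z)y_{n+1} = (1 + 2/7z)y_n
  R(z) = (1 + 2/7z)/(1 − 5/7z).

Need |R(x)|<1, x<0.
x=-0.88: |R|=0.4596
x=-2: |R|=0.1765
x=-10: |R|=0.2281
x=-100: |R|=0.3807
θ=5/7≥1/2 ⇒ |1+2/7x|<|1−5/7x| ∀x<0 ⇒ interval (−∞,0).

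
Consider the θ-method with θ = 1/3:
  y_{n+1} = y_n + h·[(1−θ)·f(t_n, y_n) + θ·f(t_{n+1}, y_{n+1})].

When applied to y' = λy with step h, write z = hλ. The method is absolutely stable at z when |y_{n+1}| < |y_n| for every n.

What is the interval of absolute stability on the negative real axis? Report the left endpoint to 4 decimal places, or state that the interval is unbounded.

Set f=λy, z=hλ:
  y_{n+1} = y_n + z·[2/3·y_n + 1/3·y_{n+1}] ⇒ (1 − 1/3z)y_{n+1} = (1 + 2/3z)y_n
  so R(z) = (1 + 2/3z)/(1 − 1/3z).

Find x<0 with |R(x)|<1.
x=-1.76: |R|=0.1092
R=−1: 1+2/3x = −1+1/3x ⇒ -1/3x=2 ⇒ x=2/(-1/3)=-6.0000
Confirm numerically:
  x=-4.971: |R|=0.87091 <1
  x=-3.953: |R|=0.70559 <1
  x=-3.936: |R|=0.70242 <1
  x=-3.785: |R|=0.67354 <1
  x=-6.428: |R|=1.04540 >1
  x=-6.249: |R|=1.02692 >1
So |R|<1 on (-6.0000, 0).

(-6.0000, 0).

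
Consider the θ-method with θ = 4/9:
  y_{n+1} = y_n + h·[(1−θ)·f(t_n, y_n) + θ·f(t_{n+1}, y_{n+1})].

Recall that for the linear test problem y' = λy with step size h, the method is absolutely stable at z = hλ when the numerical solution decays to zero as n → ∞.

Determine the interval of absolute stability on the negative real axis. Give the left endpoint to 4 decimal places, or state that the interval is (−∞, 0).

(-18.0000, 0).

Set f=λy, z=hλ:
  y_{n+1} = y_n + z·[5/9·y_n + 4/9·y_{n+1}] ⇒ (1 − 4/9z)y_{n+1} = (1 + 5/9z)y_n
  R(z) = (1 + 5/9z)/(1 − 4/9z).

Need |R(x)|<1, x<0.
x=-0.68: |R|=0.4778
R=−1: 1+5/9x = −1+4/9x ⇒ -1/9x=2 ⇒ x=2/(-1/9)=-18.0000
Confirm numerically:
  x=-15.192: |R|=0.95975 <1
  x=-13.882: |R|=0.93618 <1
  x=-9.526: |R|=0.82010 <1
  x=-8.565: |R|=0.78190 <1
  x=-18.482: |R|=1.00581 >1
  x=-18.416: |R|=1.00503 >1
Interval (-18.0000, 0).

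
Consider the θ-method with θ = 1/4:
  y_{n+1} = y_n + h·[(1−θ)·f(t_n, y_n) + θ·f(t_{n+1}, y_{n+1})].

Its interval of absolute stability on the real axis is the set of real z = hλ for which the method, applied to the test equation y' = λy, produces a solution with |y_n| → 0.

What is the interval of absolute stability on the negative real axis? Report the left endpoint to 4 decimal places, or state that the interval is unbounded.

z∈(-4.0000,0).

With y'=λy (z=hλ):
  y_{n+1} = y_n + z·[3/4·y_n + 1/4·y_{n+1}] ⇒ (1 − 1/4z)y_{n+1} = (1 + 3/4z)y_n
  ⇒ R(z) = (1 + 3/4z)/(1 − 1/4z).

Need |R(x)|<1, x<0.
x=-1.44: |R|=0.0588
R=−1: 1+3/4x = −1+1/4x ⇒ -1/2x=2 ⇒ x=2/(-1/2)=-4.0000
Confirm numerically:
  x=-3.284: |R|=0.80340 <1
  x=-3.242: |R|=0.79067 <1
  x=-3.224: |R|=0.78516 <1
  x=-1.939: |R|=0.30594 <1
  x=-4.256: |R|=1.06202 >1
  x=-4.156: |R|=1.03825 >1
Interval (-4.0000, 0).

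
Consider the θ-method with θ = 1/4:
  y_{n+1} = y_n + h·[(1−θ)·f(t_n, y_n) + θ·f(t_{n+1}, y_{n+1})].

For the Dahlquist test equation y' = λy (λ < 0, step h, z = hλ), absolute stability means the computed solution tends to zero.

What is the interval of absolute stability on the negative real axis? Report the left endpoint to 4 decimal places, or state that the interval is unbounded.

Test eqn y'=λy, z=hλ:
  y_{n+1} = y_n + z·[3/4·y_n + 1/4·y_{n+1}] ⇒ (1 − 1/4z)y_{n+1} = (1 + 3/4z)y_n
  R(z) = (1 + 3/4z)/(1 − 1/4z).

Boundary: |R(x)|=1, x<0.
x=-0.7: |R|=0.4043
R=−1: 1+3/4x = −1+1/4x ⇒ -1/2x=2 ⇒ x=2/(-1/2)=-4.0000
Confirm numerically:
  x=-3.005: |R|=0.71592 <1
  x=-2.477: |R|=0.52972 <1
  x=-2.317: |R|=0.46715 <1
  x=-2.161: |R|=0.40302 <1
  x=-4.389: |R|=1.09274 >1
  x=-4.087: |R|=1.02152 >1
Stable set (-4.0000, 0).

(-4.0000, 0).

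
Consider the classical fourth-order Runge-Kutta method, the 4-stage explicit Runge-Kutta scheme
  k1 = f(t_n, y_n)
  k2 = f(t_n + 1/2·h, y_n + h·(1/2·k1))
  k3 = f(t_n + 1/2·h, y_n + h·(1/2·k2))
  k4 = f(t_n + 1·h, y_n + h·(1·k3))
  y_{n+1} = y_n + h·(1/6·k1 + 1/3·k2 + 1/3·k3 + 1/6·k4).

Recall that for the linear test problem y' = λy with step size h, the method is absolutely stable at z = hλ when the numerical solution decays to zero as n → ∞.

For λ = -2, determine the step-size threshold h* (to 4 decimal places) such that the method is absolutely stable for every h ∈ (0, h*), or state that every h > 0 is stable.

Test eqn y'=λy, z=hλ:
  order 4, 4-stage ⇒ R(z)=1+z+z^2/2+z^3/6+z^4/24
  (e.g. R(-0.95)=0.39229, |R|=0.39229)

Need |R(x)|<1, x<0.
x=-0.95: |R|=0.3923
|R(-2.34)|=0.5116 |R(-0.96)|=0.3887 |R(-0.92)|=0.4033
Bisect:
  x_lo=-3.3586 |R|=2.2691  x_hi=-0.3376 |R|=0.7135
  mid=-1.84811 |R|=0.29368 →hi
  mid=-2.60337 |R|=0.75862 →hi
  mid=-2.98101 |R|=1.33746 →lo
  mid=-2.79219 |R|=1.01045 →lo
  mid=-2.69778 |R|=0.87588 →hi
  mid=-2.74499 |R|=0.94091 →hi
  mid=-2.76859 |R|=0.97511 →hi
  mid=-2.78039 |R|=0.99263 →hi
  mid=-2.78629 |R|=1.00150 →lo
  ...
  [-2.78537,-2.78518] ⇒ x*=-2.7853
Stable set (-2.7853, 0).

(-2.7853,0); λ=-2 ⇒ h* = 1.3926.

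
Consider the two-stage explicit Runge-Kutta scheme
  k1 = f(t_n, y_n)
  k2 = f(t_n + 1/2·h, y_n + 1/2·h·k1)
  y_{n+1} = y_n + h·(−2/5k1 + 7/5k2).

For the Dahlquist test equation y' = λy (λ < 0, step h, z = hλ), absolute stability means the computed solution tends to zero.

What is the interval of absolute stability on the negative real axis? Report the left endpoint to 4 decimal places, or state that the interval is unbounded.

(-1.4286, 0).

Test eqn y'=λy, z=hλ:
  k1=λy_n ⇒ h·k1=z·y_n;  k2=λ(1+1/2z)y_n ⇒ h·k2=z(1+1/2z)y_n
  y_{n+1}/y_n = 1 − 2/5z + 7/5z(1+1/2z) = 1 + z + 7/10z²
  Hence R(z) = 1 + z + 7/10z².

Need |R(x)|<1, x<0.
x=-1.08: |R|=0.7365
R=1: x+7/10x²=0 ⇒ x=−10/7=-1.4286; min R=1−1/(4·7/10)=0.6429>−1
Confirm numerically:
  x=-1.380: |R|=0.95308 <1
  x=-1.244: |R|=0.83928 <1
  x=-0.790: |R|=0.64687 <1
  x=-1.624: |R|=1.22216 >1
  x=-1.515: |R|=1.09166 >1
So |R|<1 on (-1.4286, 0).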